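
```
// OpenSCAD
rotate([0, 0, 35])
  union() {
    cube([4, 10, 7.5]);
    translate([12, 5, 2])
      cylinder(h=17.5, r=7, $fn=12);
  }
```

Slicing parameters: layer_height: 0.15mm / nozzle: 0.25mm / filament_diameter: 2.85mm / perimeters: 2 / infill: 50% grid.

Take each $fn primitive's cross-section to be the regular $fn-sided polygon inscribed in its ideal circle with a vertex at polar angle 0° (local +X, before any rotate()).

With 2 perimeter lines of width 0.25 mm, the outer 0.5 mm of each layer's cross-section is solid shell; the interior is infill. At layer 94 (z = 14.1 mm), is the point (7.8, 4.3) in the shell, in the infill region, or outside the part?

shell

At z = 14.1 mm: the cube is absent (z outside [0, 7.5]); the cylinder at (12, 5): section is a regular 12-gon, circumradius r=7; Merging all regions: only the r=7 cylinder at (12, 5) is present, so the union is just that shape — 1 connected region; (rotated 35° about Z; rotation is an isometry so areas/perimeters/island counts are preserved). Overall, the cross-section is a single solid region. Undo the 35° rotation: the query point maps to (8.856, -0.952) in the un-rotated model frame. The nearest boundary edge runs (8.50, -1.06)→(12.00, -2.00); distance from the point to it = 0.20 mm. The point is inside the cross-section, 0.20 mm from the nearest boundary — within the 0.5 mm shell band (2 × 0.25).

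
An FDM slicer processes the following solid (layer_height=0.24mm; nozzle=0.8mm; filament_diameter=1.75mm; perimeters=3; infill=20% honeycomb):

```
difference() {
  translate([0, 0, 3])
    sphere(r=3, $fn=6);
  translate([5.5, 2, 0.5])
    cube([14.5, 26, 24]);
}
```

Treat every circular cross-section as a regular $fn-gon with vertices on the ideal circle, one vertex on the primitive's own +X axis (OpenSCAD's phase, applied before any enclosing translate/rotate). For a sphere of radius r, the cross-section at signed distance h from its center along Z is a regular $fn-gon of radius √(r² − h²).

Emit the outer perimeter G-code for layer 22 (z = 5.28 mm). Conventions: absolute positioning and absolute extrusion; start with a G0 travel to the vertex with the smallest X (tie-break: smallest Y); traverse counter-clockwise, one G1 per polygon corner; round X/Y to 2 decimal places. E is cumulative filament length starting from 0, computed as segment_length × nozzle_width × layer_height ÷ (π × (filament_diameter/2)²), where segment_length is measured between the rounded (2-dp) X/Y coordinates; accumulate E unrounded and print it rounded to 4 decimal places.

G0 X-1.95 Y0.00 Z5.28
G1 X-0.97 Y-1.69 E0.1559
G1 X0.97 Y-1.69 E0.3108
G1 X1.95 Y0.00 E0.4667
G1 X0.97 Y1.69 E0.6227
G1 X-0.97 Y1.69 E0.7775
G1 X-1.95 Y0.00 E0.9335

At z = 5.28 mm: the sphere: section is a regular 6-gon, circumradius = √(r²−h²) = √(3²−2.28²) = 1.950; the 14.5×26 cube at (5.5, 2) contributes its full rectangle; Taking the first minus the rest: starting from the r=3 sphere, the 14.5×26 cube at (5.5, 2) misses the remaining region (no effect) — 1 connected region. The outline is a single polygon with 6 vertices. Extrusion per mm of travel: 0.8 × 0.24 / (π × 0.875²) = 0.079824. Accumulating E over each segment gives final E = 0.9335.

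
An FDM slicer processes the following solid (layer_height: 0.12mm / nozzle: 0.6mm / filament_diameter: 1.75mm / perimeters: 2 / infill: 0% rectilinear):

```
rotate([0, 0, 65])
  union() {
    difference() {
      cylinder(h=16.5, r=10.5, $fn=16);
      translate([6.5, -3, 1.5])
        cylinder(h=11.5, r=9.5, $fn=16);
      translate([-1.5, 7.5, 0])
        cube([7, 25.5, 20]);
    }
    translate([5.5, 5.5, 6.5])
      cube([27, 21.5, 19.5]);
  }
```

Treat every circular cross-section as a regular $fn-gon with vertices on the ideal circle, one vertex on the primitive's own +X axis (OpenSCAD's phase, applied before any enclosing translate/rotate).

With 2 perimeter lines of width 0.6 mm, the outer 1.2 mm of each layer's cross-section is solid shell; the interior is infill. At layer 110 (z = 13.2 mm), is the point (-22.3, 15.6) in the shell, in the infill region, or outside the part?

At z = 13.2 mm: the r=10.5 cylinder contributes a regular 16-gon of circumradius 10.5; the cylinder at (6.5, -3) is absent (z outside [1.5, 13]); the cube at (-1.5, 7.5) (footprint 7×25.5) is included at this height; After the difference (first − rest): starting from the r=10.5 cylinder, the 7×25.5 cube at (-1.5, 7.5) partially overlaps it — only the 17.25 mm² overlap (of its 178.50 mm²) is removed, clipping the outline — 1 connected region; the cube at (5.5, 5.5) is present — its section is the full 27×21.5 rectangle; Combining (union): the regions partially overlap (shared area 6.18 mm²), so overlapping operands fuse into one piece — 1 connected region; (rotated 65° about Z; rotation is an isometry so areas/perimeters/island counts are preserved). Overall, the cross-section is a single solid region. Undo the 65° rotation: the query point maps to (4.714, 26.804) in the un-rotated model frame. The nearest boundary edge runs (5.50, 8.71)→(5.50, 27.00); distance from the point to it = 0.79 mm. The point is not inside any of the regions above, so it lies outside the cross-section (0.79 mm from the nearest boundary).

outside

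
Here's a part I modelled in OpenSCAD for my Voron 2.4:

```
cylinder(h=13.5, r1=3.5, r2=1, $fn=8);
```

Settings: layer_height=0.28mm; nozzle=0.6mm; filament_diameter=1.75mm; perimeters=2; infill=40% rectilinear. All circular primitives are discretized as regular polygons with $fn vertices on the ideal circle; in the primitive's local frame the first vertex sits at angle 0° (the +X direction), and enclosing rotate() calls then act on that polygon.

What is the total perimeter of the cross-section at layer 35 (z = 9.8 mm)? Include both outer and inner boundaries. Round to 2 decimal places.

10.32 mm

At z = 9.8 mm: the cone contributes a regular 8-gon of circumradius 1.685 (interpolated between r1=3.5 and r2=1 at t=0.726) (perimeter = 2·8·1.685·sin(180°/8) = 10.32 mm). Overall, the cross-section is a single solid region. Total boundary length (outer) = 10.32 mm.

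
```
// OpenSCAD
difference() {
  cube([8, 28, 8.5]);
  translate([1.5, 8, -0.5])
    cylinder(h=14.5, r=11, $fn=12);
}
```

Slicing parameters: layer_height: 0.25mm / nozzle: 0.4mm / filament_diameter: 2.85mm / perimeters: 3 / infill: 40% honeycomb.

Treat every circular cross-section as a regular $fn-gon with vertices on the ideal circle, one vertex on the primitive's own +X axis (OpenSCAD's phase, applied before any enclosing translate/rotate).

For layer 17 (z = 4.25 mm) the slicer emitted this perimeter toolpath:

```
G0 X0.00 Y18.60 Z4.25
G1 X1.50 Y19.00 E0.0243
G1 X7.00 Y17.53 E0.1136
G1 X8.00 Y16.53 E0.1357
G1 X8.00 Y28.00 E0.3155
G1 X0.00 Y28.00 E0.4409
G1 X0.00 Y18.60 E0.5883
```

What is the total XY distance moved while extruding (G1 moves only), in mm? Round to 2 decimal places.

Sum the Euclidean lengths of each G1 segment: total = 37.53 mm.

37.53 mm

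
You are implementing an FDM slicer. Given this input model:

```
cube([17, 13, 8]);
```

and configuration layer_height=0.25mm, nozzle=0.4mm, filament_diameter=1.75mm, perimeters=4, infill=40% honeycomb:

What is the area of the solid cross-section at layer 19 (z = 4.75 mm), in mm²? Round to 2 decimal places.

At z = 4.75 mm: the cube (footprint 17×13) is included at this height (area 221.00 mm²). Overall, the cross-section is a single solid region. Net area = 221.00 mm².

221.00 mm²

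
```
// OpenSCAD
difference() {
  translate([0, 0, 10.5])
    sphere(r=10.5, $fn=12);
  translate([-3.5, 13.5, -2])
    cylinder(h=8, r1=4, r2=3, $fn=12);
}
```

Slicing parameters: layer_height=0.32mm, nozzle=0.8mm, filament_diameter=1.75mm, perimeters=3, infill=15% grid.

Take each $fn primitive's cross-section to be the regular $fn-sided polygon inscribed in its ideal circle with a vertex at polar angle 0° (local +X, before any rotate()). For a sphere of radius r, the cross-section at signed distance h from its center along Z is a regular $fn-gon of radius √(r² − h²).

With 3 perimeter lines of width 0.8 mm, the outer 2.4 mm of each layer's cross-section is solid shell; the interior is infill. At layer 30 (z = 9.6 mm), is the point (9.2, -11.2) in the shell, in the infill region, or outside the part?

At z = 9.6 mm: the r=10.5 sphere contributes a regular 12-gon of circumradius √(10.5²−0.9²) = 10.461; the cone at (-3.5, 13.5) does not reach this height (z outside [-2, 6]); Taking the first minus the rest: none of the subtracted shapes is present at this height, so the r=10.5 sphere is unchanged — 1 connected region. Overall, the cross-section is a single solid region. The nearest boundary edge runs (5.23, -9.06)→(9.06, -5.23); distance from the point to it = 4.32 mm. The point is not inside any of the regions above, so it lies outside the cross-section (4.32 mm from the nearest boundary).

outside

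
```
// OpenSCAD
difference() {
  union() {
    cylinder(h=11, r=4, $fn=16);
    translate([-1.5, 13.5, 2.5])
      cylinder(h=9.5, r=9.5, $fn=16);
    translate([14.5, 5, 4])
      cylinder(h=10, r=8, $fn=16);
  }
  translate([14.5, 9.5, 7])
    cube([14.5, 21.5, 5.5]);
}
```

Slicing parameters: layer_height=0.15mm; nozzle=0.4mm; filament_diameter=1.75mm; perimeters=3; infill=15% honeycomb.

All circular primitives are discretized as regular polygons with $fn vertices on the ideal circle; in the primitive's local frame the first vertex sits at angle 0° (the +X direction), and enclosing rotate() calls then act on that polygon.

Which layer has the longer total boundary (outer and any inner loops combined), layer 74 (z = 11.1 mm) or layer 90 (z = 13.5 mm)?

Layer 74 (z = 11.1): the cylinder is absent (z outside [0, 11]); the r=9.5 cylinder at (-1.5, 13.5) gives a regular 16-gon of circumradius 9.5 (constant along its height) (perimeter = 2·16·9.500·sin(180°/16) = 59.31 mm); the r=8 cylinder at (14.5, 5) contributes a regular 16-gon of circumradius 8 (perimeter = 2·16·8.000·sin(180°/16) = 49.94 mm); Merging all regions: the 2 present regions are separate (no shared area or edge), so areas and boundary lengths simply add and each stays a separate island — boundary = 109.25 mm; the cube at (14.5, 9.5) (footprint 14.5×21.5) is included at this height (perimeter 72.00 mm); Subtracting the remaining from the first: starting from that combined region, the 14.5×21.5 cube at (14.5, 9.5) partially overlaps it — only the 15.48 mm² overlap (of its 311.75 mm²) is removed, clipping the outline — boundary = 111.55 mm. So its perimeter = 111.55 mm. Layer 90 (z = 13.5): the cylinder is not intersected at this z (z outside [0, 11]); the cylinder at (-1.5, 13.5) is absent (z outside [2.5, 12]); the r=8 cylinder at (14.5, 5) gives a regular 16-gon of circumradius 8 (constant along its height) (perimeter = 2·16·8.000·sin(180°/16) = 49.94 mm); Taking the union: only the r=8 cylinder at (14.5, 5) is present, so the union is just that shape — boundary = 49.94 mm; the cube at (14.5, 9.5) is not intersected at this z (z outside [7, 12.5]); Subtracting the remaining from the first: none of the subtracted shapes is present at this height, so that combined region is unchanged — boundary = 49.94 mm. So its perimeter = 49.94 mm. Layer 74 is larger (111.55 vs 49.94 mm).

layer 74 (z = 11.1 mm)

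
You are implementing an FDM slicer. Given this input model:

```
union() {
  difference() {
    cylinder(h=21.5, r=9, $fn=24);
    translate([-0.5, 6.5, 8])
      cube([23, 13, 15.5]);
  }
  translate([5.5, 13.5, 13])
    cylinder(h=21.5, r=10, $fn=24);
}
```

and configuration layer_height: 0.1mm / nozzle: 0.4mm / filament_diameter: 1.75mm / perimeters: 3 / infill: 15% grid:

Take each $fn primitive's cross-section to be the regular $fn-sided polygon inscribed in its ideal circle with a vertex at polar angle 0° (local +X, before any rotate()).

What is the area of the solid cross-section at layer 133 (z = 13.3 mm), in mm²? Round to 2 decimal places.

At z = 13.3 mm: the cylinder: section is a regular 24-gon, circumradius r=9 (area = (24/2)·9.000²·sin(360°/24) = 251.57 mm²); the 23×13 cube at (-0.5, 6.5) contributes its full rectangle (area 299.00 mm²); Subtracting the remaining from the first: starting from the r=9 cylinder (251.57 mm²), the 23×13 cube at (-0.5, 6.5) partially overlaps it — only the 11.58 mm² overlap (of its 299.00 mm²) is removed, clipping the outline — area = 240.00 mm²; the r=10 cylinder at (5.5, 13.5) contributes a regular 24-gon of circumradius 10 (area = (24/2)·10.000²·sin(360°/24) = 310.58 mm²); Taking the union: the regions partially overlap — summed areas 550.58 mm² minus the doubly-counted overlap 23.80 mm² gives 526.77 mm² — area = 526.77 mm². Overall, the cross-section is a single solid region. Net area = 526.77 mm².

526.77 mm²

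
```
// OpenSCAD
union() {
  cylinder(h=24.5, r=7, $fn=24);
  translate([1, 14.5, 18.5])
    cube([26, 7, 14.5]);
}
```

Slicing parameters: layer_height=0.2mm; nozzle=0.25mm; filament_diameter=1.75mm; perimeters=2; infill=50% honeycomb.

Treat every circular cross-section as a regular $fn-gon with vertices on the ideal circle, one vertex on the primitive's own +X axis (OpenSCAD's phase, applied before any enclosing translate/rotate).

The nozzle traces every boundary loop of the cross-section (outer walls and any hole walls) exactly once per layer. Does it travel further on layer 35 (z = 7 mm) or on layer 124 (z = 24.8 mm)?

layer 124 (z = 24.8 mm)

Layer 35 (z = 7): the r=7 cylinder gives a regular 24-gon of circumradius 7 (constant along its height) (perimeter = 2·24·7.000·sin(180°/24) = 43.86 mm); the cube at (1, 14.5) is absent (z outside [18.5, 33]); Taking the union: only the r=7 cylinder is present, so the union is just that shape — boundary = 43.86 mm. So its perimeter = 43.86 mm. Layer 124 (z = 24.8): the cylinder is absent (z outside [0, 24.5]); the cube at (1, 14.5) is present — its section is the full 26×7 rectangle (perimeter 66.00 mm); Taking the union: only the 26×7 cube at (1, 14.5) is present, so the union is just that shape — boundary = 66.00 mm. So its perimeter = 66.00 mm. Layer 124 is larger (66.00 vs 43.86 mm).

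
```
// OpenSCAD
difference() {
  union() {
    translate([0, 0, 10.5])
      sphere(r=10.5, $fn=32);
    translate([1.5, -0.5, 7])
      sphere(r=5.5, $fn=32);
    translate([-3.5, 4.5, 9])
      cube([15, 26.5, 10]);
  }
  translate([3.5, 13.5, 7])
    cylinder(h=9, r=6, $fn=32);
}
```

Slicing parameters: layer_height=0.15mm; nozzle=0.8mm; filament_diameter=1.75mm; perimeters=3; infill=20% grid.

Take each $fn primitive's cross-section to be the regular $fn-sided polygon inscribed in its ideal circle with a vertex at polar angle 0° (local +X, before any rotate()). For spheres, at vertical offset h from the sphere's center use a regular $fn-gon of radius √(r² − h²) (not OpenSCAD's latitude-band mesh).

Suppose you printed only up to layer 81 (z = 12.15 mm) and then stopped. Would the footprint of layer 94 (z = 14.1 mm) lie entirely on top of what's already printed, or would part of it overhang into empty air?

entirely on top

Compare the two slices. At z = 12.15: the sphere: section is a regular 32-gon, circumradius = √(r²−h²) = √(10.5²−1.65²) = 10.370 (area = (32/2)·10.370²·sin(360°/32) = 335.64 mm²); the r=5.5 sphere at (1.5, -0.5) contributes a regular 32-gon of circumradius √(5.5²−5.15²) = 1.931 (area = (32/2)·1.931²·sin(360°/32) = 11.64 mm²); the 15×26.5 cube at (-3.5, 4.5) contributes its full rectangle (area 397.50 mm²); Taking the union: the regions partially overlap — summed areas 744.78 mm² minus the doubly-counted overlap 70.26 mm² gives 674.52 mm² — area = 674.52 mm²; the cylinder at (3.5, 13.5): section is a regular 32-gon, circumradius r=6 (area = (32/2)·6.000²·sin(360°/32) = 112.37 mm²); After the difference (first − rest): starting from that combined region (674.52 mm²), the r=6 cylinder at (3.5, 13.5) lies wholly inside it (removes its full 112.37 mm² and its 37.64 mm outline becomes a hole wall) — area = 562.15 mm². At z = 14.1: the r=10.5 sphere slices to a regular 32-gon of circumradius 9.864 (√(r²−h²) with h=3.6 from center) (area = (32/2)·9.864²·sin(360°/32) = 303.69 mm²); the sphere at (1.5, -0.5) is absent (|z−center|=7.100 > r=5.5); the cube at (-3.5, 4.5) (footprint 15×26.5) is included at this height (area 397.50 mm²); Combining (union): the regions partially overlap — summed areas 701.19 mm² minus the doubly-counted overlap 51.19 mm² gives 650.00 mm² — area = 650.00 mm²; the cylinder at (3.5, 13.5): section is a regular 32-gon, circumradius r=6 (area = (32/2)·6.000²·sin(360°/32) = 112.37 mm²); Taking the first minus the rest: starting from the result so far (650.00 mm²), the r=6 cylinder at (3.5, 13.5) lies wholly inside it (removes its full 112.37 mm² and its 37.64 mm outline becomes a hole wall) — area = 537.63 mm². Checking containment: the cross-section at z = 14.1 is a subset of the cross-section at z = 12.15.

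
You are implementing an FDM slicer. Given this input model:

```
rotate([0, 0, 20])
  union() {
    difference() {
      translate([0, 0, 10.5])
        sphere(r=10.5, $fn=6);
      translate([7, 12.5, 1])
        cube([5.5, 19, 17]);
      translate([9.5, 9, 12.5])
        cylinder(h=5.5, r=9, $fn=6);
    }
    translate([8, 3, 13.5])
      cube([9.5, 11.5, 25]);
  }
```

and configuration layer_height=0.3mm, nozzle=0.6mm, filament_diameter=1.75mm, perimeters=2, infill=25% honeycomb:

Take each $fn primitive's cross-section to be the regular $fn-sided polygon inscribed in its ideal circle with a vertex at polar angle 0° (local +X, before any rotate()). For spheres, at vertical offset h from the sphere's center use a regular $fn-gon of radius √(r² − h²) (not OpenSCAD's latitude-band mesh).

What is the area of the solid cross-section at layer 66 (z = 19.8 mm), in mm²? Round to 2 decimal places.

At z = 19.8 mm: the r=10.5 sphere slices to a regular 6-gon of circumradius 4.874 (√(r²−h²) with h=9.3 from center) (area = (6/2)·4.874²·sin(360°/6) = 61.73 mm²); the cube at (7, 12.5) is not intersected at this z (z outside [1, 18]); the cylinder at (9.5, 9) does not reach this height (z outside [12.5, 18]); After the difference (first − rest): none of the subtracted shapes is present at this height, so the r=10.5 sphere is unchanged — area = 61.73 mm²; the 9.5×11.5 cube at (8, 3) contributes its full rectangle (area 109.25 mm²); Combining (union): the 2 present regions are separate (no shared area or edge), so areas and boundary lengths simply add and each stays a separate island — area = 170.98 mm²; (rotated 20° about Z; rotation is an isometry so areas/perimeters/island counts are preserved). Overall, the cross-section has 2 separate islands. Net area = 170.98 mm².

170.98 mm²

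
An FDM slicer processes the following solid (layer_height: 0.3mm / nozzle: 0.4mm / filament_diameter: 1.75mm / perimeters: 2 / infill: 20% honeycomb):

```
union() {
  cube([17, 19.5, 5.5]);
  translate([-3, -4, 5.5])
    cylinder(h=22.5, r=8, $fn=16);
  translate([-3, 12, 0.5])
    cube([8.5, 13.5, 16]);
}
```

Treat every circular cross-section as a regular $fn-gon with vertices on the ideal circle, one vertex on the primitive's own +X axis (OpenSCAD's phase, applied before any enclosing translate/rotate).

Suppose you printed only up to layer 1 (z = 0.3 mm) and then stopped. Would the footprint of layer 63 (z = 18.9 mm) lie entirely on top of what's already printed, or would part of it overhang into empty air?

Compare the two slices. At z = 0.3: the cube is present — its section is the full 17×19.5 rectangle (area 331.50 mm²); the cylinder at (-3, -4) does not reach this height (z outside [5.5, 28]); the cube at (-3, 12) is not intersected at this z (z outside [0.5, 16.5]); Combining (union): only the 17×19.5 cube is present, so the union is just that shape — area = 331.50 mm². At z = 18.9: the cube does not reach this height (z outside [0, 5.5]); the r=8 cylinder at (-3, -4) gives a regular 16-gon of circumradius 8 (constant along its height) (area = (16/2)·8.000²·sin(360°/16) = 195.93 mm²); the cube at (-3, 12) is absent (z outside [0.5, 16.5]); Taking the union: only the r=8 cylinder at (-3, -4) is present, so the union is just that shape — area = 195.93 mm². Checking containment: at z = 18.9 the cross-section extends beyond the z = 0.3 cross-section by about 188.26 mm².

part overhangs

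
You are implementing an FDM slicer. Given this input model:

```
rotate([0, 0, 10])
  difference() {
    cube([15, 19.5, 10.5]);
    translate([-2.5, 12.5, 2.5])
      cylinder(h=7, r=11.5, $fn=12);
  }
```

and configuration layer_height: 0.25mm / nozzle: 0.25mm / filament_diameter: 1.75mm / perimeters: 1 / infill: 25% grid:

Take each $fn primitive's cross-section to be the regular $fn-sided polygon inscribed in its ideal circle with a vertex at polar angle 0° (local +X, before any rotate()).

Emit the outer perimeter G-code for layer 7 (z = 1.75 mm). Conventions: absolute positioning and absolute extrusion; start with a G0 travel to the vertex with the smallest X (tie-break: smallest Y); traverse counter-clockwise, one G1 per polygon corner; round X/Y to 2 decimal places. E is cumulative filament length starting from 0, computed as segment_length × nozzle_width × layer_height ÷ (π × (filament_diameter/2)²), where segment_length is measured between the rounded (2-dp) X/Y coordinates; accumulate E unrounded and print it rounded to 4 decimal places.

G0 X-3.39 Y19.20 Z1.75
G1 X0.00 Y0.00 E0.5066
G1 X14.77 Y2.60 E0.8963
G1 X11.39 Y21.81 E1.4031
G1 X-3.39 Y19.20 E1.7931

At z = 1.75 mm: the cube is present — its section is the full 15×19.5 rectangle; the cylinder at (-2.5, 12.5) is absent (z outside [2.5, 9.5]); Subtracting the remaining from the first: none of the subtracted shapes is present at this height, so the 15×19.5 cube is unchanged — 1 connected region; (rotated 10° about Z; rotation is an isometry so areas/perimeters/island counts are preserved). The outline is a single polygon with 4 vertices. Extrusion per mm of travel: 0.25 × 0.25 / (π × 0.875²) = 0.025984. Accumulating E over each segment gives final E = 1.7931.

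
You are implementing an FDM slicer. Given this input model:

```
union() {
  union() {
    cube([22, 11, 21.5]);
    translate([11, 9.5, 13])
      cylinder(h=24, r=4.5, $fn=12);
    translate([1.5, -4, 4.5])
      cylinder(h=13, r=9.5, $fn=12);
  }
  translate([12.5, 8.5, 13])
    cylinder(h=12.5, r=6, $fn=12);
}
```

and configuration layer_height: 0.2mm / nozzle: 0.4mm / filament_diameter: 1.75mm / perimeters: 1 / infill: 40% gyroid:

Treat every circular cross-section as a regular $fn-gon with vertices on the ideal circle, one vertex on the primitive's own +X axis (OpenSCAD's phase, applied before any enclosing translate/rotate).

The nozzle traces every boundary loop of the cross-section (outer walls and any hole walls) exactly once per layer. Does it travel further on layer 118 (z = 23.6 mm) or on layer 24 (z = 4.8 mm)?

Layer 118 (z = 23.6): the cube does not reach this height (z outside [0, 21.5]); the cylinder at (11, 9.5): section is a regular 12-gon, circumradius r=4.5 (perimeter = 2·12·4.500·sin(180°/12) = 27.95 mm); the cylinder at (1.5, -4) is absent (z outside [4.5, 17.5]); Combining (union): only the r=4.5 cylinder at (11, 9.5) is present, so the union is just that shape — boundary = 27.95 mm; the cylinder at (12.5, 8.5): section is a regular 12-gon, circumradius r=6 (perimeter = 2·12·6.000·sin(180°/12) = 37.27 mm); Taking the union: the regions partially overlap (shared area 59.28 mm²), so the edge portions inside another operand are dropped and the merged outline is re-measured after clipping — boundary = 37.58 mm. So its perimeter = 37.58 mm. Layer 24 (z = 4.8): the cube is present — its section is the full 22×11 rectangle (perimeter 66.00 mm); the cylinder at (11, 9.5) does not reach this height (z outside [13, 37]); the r=9.5 cylinder at (1.5, -4) gives a regular 12-gon of circumradius 9.5 (constant along its height) (perimeter = 2·12·9.500·sin(180°/12) = 59.01 mm); Combining (union): the regions partially overlap (shared area 39.78 mm²), so the edge portions inside another operand are dropped and the merged outline is re-measured after clipping — boundary = 97.82 mm; the cylinder at (12.5, 8.5) is absent (z outside [13, 25.5]); Merging all regions: only that combined region is present, so the union is just that shape — boundary = 97.82 mm. So its perimeter = 97.82 mm. Layer 24 is larger (97.82 vs 37.58 mm).

layer 24 (z = 4.8 mm)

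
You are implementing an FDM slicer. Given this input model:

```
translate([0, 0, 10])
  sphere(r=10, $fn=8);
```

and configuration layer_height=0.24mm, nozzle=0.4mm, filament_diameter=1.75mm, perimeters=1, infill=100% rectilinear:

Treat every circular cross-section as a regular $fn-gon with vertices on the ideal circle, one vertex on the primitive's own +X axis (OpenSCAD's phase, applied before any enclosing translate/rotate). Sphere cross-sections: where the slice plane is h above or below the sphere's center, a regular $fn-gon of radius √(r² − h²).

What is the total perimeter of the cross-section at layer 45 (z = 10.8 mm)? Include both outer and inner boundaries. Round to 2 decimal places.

61.03 mm

At z = 10.8 mm: the r=10 sphere contributes a regular 8-gon of circumradius √(10²−0.8²) = 9.968 (perimeter = 2·8·9.968·sin(180°/8) = 61.03 mm). Overall, the cross-section is a single solid region. Total boundary length (outer) = 61.03 mm.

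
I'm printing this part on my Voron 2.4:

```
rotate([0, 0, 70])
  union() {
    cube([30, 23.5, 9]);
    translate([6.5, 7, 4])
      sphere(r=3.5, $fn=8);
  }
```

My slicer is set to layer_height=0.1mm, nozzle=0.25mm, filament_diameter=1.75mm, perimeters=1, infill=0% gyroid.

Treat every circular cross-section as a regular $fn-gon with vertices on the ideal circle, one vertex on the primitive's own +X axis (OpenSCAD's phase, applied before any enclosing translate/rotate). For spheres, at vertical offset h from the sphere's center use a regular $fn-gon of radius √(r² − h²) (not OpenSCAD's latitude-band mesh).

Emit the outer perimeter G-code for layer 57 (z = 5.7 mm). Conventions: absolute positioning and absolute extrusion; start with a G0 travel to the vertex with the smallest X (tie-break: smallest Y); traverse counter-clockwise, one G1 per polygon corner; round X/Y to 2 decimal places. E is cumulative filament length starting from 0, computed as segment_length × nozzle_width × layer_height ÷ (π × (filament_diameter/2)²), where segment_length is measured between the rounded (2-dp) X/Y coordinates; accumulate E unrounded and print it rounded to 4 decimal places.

G0 X-22.08 Y8.04 Z5.70
G1 X0.00 Y0.00 E0.2442
G1 X10.26 Y28.19 E0.5560
G1 X-11.82 Y36.23 E0.8003
G1 X-22.08 Y8.04 E1.1121

At z = 5.7 mm: the cube (footprint 30×23.5) is included at this height; the r=3.5 sphere at (6.5, 7) slices to a regular 8-gon of circumradius 3.059 (√(r²−h²) with h=1.7 from center); Merging all regions: the r=3.5 sphere at (6.5, 7) lies entirely inside the 30×23.5 cube, so the union is just the 30×23.5 cube — 1 connected region; (whole slice rotated 70° about Z — lengths, areas and connectivity unchanged). The outline is a single polygon with 4 vertices. Extrusion per mm of travel: 0.25 × 0.1 / (π × 0.875²) = 0.010394. Accumulating E over each segment gives final E = 1.1121.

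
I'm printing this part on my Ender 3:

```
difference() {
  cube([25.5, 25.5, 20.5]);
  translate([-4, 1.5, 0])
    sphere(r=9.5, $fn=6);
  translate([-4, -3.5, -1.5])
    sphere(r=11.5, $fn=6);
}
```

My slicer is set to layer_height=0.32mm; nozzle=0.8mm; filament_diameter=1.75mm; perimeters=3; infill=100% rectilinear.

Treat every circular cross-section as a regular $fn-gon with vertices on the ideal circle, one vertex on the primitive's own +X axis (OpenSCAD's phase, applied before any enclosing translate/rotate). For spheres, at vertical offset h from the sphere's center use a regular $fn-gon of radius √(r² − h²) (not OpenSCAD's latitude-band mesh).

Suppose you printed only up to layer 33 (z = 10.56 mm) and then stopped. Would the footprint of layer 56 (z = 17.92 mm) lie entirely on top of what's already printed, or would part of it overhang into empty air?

Compare the two slices. At z = 10.56: the cube is present — its section is the full 25.5×25.5 rectangle (area 650.25 mm²); the sphere at (-4, 1.5) is absent (|z−center|=10.560 > r=9.5); the sphere at (-4, -3.5) does not reach this height (|z−center|=12.060 > r=11.5); Subtracting the remaining from the first: none of the subtracted shapes is present at this height, so the 25.5×25.5 cube is unchanged — area = 650.25 mm². At z = 17.92: the 25.5×25.5 cube contributes its full rectangle (area 650.25 mm²); the sphere at (-4, 1.5) does not reach this height (|z−center|=17.920 > r=9.5); the sphere at (-4, -3.5) does not reach this height (|z−center|=19.420 > r=11.5); Taking the first minus the rest: none of the subtracted shapes is present at this height, so the 25.5×25.5 cube is unchanged — area = 650.25 mm². Checking containment: the cross-section at z = 17.92 is a subset of the cross-section at z = 10.56.

entirely on top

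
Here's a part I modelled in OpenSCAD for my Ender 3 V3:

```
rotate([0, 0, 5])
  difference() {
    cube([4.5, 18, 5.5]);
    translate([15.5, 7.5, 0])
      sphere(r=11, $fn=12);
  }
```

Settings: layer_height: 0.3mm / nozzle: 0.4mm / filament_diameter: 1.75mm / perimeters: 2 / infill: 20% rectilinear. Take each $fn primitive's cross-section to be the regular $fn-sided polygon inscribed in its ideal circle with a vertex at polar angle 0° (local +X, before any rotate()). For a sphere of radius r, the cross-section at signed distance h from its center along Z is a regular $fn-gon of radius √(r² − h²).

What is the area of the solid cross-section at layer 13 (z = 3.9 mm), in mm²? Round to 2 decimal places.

At z = 3.9 mm: the 4.5×18 cube contributes its full rectangle (area 81.00 mm²); the r=11 sphere at (15.5, 7.5) slices to a regular 12-gon of circumradius 10.285 (√(r²−h²) with h=3.9 from center) (area = (12/2)·10.285²·sin(360°/12) = 317.37 mm²); After the difference (first − rest): starting from the 4.5×18 cube (81.00 mm²), the r=11 sphere at (15.5, 7.5) misses the remaining region (no effect) — area = 81.00 mm²; (rotated 5° about Z; rotation is an isometry so areas/perimeters/island counts are preserved). Overall, the cross-section is a single solid region. Net area = 81.00 mm².

81.00 mm²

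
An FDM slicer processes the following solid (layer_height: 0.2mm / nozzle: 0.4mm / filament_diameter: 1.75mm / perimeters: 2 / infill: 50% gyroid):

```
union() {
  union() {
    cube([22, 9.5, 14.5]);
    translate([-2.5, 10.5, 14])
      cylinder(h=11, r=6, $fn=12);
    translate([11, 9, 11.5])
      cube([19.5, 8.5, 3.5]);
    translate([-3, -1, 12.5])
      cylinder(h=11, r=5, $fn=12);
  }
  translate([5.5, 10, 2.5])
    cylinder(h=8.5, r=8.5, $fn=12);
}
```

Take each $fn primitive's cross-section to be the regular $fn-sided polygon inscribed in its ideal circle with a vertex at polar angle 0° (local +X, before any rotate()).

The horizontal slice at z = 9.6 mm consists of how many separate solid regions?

At z = 9.6 mm: the cube is present — its section is the full 22×9.5 rectangle; the cylinder at (-2.5, 10.5) is not intersected at this z (z outside [14, 25]); the cube at (11, 9) is not intersected at this z (z outside [11.5, 15]); the cylinder at (-3, -1) does not reach this height (z outside [12.5, 23.5]); Combining (union): only the 22×9.5 cube is present, so the union is just that shape — 1 connected region; the cylinder at (5.5, 10): section is a regular 12-gon, circumradius r=8.5; Taking the union: the regions partially overlap (shared area 89.35 mm²), so overlapping operands fuse into one piece — 1 connected region. The result has 1 disconnected region.

1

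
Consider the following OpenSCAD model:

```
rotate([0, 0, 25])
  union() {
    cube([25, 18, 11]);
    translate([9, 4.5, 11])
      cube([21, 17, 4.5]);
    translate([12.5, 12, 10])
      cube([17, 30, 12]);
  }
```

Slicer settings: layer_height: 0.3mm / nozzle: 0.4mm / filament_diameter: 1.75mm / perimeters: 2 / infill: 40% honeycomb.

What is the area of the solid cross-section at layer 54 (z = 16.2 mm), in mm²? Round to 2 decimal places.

510.00 mm²

At z = 16.2 mm: the cube is absent (z outside [0, 11]); the cube at (9, 4.5) is not intersected at this z (z outside [11, 15.5]); the cube at (12.5, 12) (footprint 17×30) is included at this height (area 510.00 mm²); Combining (union): only the 17×30 cube at (12.5, 12) is present, so the union is just that shape — area = 510.00 mm²; (rotated 25° about Z; rotation is an isometry so areas/perimeters/island counts are preserved). Overall, the cross-section is a single solid region. Net area = 510.00 mm².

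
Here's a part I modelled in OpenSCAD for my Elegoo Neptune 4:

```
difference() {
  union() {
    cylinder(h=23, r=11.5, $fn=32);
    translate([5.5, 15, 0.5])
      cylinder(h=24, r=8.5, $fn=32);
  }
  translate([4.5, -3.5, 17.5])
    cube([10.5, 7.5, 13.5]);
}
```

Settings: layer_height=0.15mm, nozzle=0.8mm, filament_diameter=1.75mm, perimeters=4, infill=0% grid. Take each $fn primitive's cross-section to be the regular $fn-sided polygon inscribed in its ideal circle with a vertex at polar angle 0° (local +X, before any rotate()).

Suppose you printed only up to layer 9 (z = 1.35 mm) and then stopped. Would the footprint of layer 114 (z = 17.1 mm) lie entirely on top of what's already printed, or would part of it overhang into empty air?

Compare the two slices. At z = 1.35: the cylinder: section is a regular 32-gon, circumradius r=11.5 (area = (32/2)·11.500²·sin(360°/32) = 412.81 mm²); the cylinder at (5.5, 15): section is a regular 32-gon, circumradius r=8.5 (area = (32/2)·8.500²·sin(360°/32) = 225.52 mm²); Merging all regions: the regions partially overlap — summed areas 638.34 mm² minus the doubly-counted overlap 31.68 mm² gives 606.66 mm² — area = 606.66 mm²; the cube at (4.5, -3.5) is absent (z outside [17.5, 31]); After the difference (first − rest): none of the subtracted shapes is present at this height, so that combined region is unchanged — area = 606.66 mm². At z = 17.1: the r=11.5 cylinder gives a regular 32-gon of circumradius 11.5 (constant along its height) (area = (32/2)·11.500²·sin(360°/32) = 412.81 mm²); the cylinder at (5.5, 15): section is a regular 32-gon, circumradius r=8.5 (area = (32/2)·8.500²·sin(360°/32) = 225.52 mm²); Taking the union: the regions partially overlap — summed areas 638.34 mm² minus the doubly-counted overlap 31.68 mm² gives 606.66 mm² — area = 606.66 mm²; the cube at (4.5, -3.5) does not reach this height (z outside [17.5, 31]); Subtracting the remaining from the first: none of the subtracted shapes is present at this height, so the result so far is unchanged — area = 606.66 mm². Checking containment: the cross-section at z = 17.1 is a subset of the cross-section at z = 1.35.

entirely on top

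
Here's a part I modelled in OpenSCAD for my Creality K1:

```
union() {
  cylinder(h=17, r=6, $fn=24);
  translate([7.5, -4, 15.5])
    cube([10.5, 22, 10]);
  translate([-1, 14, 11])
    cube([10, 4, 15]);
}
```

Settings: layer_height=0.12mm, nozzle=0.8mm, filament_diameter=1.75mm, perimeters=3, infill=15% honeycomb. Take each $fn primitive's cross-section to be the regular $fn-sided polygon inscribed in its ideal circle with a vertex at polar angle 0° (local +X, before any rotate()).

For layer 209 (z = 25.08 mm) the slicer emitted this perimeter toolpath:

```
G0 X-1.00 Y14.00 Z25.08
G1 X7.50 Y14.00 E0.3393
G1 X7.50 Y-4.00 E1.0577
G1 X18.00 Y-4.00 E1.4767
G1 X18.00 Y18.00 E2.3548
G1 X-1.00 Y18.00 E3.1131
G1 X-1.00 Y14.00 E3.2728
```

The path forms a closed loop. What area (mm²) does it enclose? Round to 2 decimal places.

Apply the shoelace formula to the sequence of (X, Y) vertices; enclosed area = 265.00 mm².

265.00 mm²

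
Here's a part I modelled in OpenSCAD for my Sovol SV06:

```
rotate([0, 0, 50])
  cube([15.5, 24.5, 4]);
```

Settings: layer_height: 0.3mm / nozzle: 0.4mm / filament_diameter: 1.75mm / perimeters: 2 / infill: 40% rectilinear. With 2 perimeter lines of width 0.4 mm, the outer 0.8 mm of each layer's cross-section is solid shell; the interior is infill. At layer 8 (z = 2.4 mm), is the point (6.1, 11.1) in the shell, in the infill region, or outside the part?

infill

At z = 2.4 mm: the cube (footprint 15.5×24.5) is included at this height; (rotated 50° about Z; rotation is an isometry so areas/perimeters/island counts are preserved). Overall, the cross-section is a single solid region. Undo the 50° rotation: the query point maps to (12.424, 2.462) in the un-rotated model frame. The nearest boundary edge runs (0.00, 0.00)→(15.50, 0.00); distance from the point to it = 2.46 mm. The point is inside the cross-section and 2.46 mm from the nearest boundary — more than the 0.8 mm shell width (2 × 0.4), so it's in the infill interior.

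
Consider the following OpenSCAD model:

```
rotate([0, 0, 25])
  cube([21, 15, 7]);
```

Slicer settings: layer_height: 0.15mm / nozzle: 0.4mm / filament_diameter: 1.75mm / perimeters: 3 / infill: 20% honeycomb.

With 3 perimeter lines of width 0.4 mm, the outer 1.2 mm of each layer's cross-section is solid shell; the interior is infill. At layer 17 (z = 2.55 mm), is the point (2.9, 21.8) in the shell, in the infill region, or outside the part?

At z = 2.55 mm: the 21×15 cube contributes its full rectangle; (whole slice rotated 25° about Z — lengths, areas and connectivity unchanged). Overall, the cross-section is a single solid region. Undo the 25° rotation: the query point maps to (11.841, 18.532) in the un-rotated model frame. The nearest boundary edge runs (21.00, 15.00)→(0.00, 15.00); distance from the point to it = 3.53 mm. The point is not inside any of the regions above, so it lies outside the cross-section (3.53 mm from the nearest boundary).

outside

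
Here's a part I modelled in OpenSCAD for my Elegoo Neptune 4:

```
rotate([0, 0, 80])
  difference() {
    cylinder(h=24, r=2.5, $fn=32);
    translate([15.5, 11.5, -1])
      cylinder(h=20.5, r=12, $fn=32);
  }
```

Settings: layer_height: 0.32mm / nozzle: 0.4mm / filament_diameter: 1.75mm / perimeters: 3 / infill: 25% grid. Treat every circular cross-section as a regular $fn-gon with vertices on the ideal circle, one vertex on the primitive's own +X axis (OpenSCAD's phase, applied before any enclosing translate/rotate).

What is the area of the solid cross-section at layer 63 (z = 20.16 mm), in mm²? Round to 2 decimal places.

At z = 20.16 mm: the r=2.5 cylinder gives a regular 32-gon of circumradius 2.5 (constant along its height) (area = (32/2)·2.500²·sin(360°/32) = 19.51 mm²); the cylinder at (15.5, 11.5) does not reach this height (z outside [-1, 19.5]); Subtracting the remaining from the first: none of the subtracted shapes is present at this height, so the r=2.5 cylinder is unchanged — area = 19.51 mm²; (rotated 80° about Z; rotation is an isometry so areas/perimeters/island counts are preserved). Overall, the cross-section is a single solid region. Net area = 19.51 mm².

19.51 mm²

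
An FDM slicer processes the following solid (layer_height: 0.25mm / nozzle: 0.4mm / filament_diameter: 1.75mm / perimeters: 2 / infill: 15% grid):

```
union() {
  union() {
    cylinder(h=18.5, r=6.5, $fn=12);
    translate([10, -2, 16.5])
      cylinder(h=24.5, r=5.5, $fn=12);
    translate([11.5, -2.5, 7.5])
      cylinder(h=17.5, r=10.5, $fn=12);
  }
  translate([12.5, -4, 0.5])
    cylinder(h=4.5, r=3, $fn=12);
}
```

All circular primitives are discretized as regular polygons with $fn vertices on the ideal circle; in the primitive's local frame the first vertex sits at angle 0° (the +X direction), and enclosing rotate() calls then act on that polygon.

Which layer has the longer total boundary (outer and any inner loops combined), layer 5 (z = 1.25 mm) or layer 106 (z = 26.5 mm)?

layer 5 (z = 1.25 mm)

Layer 5 (z = 1.25): the r=6.5 cylinder gives a regular 12-gon of circumradius 6.5 (constant along its height) (perimeter = 2·12·6.500·sin(180°/12) = 40.38 mm); the cylinder at (10, -2) is not intersected at this z (z outside [16.5, 41]); the cylinder at (11.5, -2.5) is not intersected at this z (z outside [7.5, 25]); Combining (union): only the r=6.5 cylinder is present, so the union is just that shape — boundary = 40.38 mm; the cylinder at (12.5, -4): section is a regular 12-gon, circumradius r=3 (perimeter = 2·12·3.000·sin(180°/12) = 18.63 mm); Merging all regions: the 2 present regions are separate (no shared area or edge), so areas and boundary lengths simply add and each stays a separate island — boundary = 59.01 mm. So its perimeter = 59.01 mm. Layer 106 (z = 26.5): the cylinder is absent (z outside [0, 18.5]); the cylinder at (10, -2): section is a regular 12-gon, circumradius r=5.5 (perimeter = 2·12·5.500·sin(180°/12) = 34.16 mm); the cylinder at (11.5, -2.5) does not reach this height (z outside [7.5, 25]); Merging all regions: only the r=5.5 cylinder at (10, -2) is present, so the union is just that shape — boundary = 34.16 mm; the cylinder at (12.5, -4) is absent (z outside [0.5, 5]); Merging all regions: only the result so far is present, so the union is just that shape — boundary = 34.16 mm. So its perimeter = 34.16 mm. Layer 5 is larger (59.01 vs 34.16 mm).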